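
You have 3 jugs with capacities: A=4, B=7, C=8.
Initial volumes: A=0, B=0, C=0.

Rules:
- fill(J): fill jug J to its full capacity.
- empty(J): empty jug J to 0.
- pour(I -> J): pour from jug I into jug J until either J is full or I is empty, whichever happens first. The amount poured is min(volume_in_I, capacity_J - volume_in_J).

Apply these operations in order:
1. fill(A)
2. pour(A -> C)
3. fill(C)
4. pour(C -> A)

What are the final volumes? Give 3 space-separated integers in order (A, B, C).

Answer: 4 0 4

Derivation:
Step 1: fill(A) -> (A=4 B=0 C=0)
Step 2: pour(A -> C) -> (A=0 B=0 C=4)
Step 3: fill(C) -> (A=0 B=0 C=8)
Step 4: pour(C -> A) -> (A=4 B=0 C=4)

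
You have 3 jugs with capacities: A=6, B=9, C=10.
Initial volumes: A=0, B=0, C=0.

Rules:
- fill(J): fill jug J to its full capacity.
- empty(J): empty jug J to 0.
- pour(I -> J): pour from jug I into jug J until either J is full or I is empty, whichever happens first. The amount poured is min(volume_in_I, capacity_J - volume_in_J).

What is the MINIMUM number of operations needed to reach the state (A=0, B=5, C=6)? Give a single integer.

Answer: 7

Derivation:
BFS from (A=0, B=0, C=0). One shortest path:
  1. fill(A) -> (A=6 B=0 C=0)
  2. fill(B) -> (A=6 B=9 C=0)
  3. pour(A -> C) -> (A=0 B=9 C=6)
  4. fill(A) -> (A=6 B=9 C=6)
  5. pour(B -> C) -> (A=6 B=5 C=10)
  6. empty(C) -> (A=6 B=5 C=0)
  7. pour(A -> C) -> (A=0 B=5 C=6)
Reached target in 7 moves.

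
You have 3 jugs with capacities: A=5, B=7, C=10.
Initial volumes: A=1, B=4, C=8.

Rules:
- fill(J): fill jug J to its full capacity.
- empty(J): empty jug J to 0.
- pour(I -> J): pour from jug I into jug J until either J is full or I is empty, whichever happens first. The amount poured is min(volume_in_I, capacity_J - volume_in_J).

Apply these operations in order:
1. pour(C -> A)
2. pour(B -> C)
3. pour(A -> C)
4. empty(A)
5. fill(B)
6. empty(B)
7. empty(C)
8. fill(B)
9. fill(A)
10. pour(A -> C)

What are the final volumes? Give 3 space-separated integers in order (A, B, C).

Step 1: pour(C -> A) -> (A=5 B=4 C=4)
Step 2: pour(B -> C) -> (A=5 B=0 C=8)
Step 3: pour(A -> C) -> (A=3 B=0 C=10)
Step 4: empty(A) -> (A=0 B=0 C=10)
Step 5: fill(B) -> (A=0 B=7 C=10)
Step 6: empty(B) -> (A=0 B=0 C=10)
Step 7: empty(C) -> (A=0 B=0 C=0)
Step 8: fill(B) -> (A=0 B=7 C=0)
Step 9: fill(A) -> (A=5 B=7 C=0)
Step 10: pour(A -> C) -> (A=0 B=7 C=5)

Answer: 0 7 5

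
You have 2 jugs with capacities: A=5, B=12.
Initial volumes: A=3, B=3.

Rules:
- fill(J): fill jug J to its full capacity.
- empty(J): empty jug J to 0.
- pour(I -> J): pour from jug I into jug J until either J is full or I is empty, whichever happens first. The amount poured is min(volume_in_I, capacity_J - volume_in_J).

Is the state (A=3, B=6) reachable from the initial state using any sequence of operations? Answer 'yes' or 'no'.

BFS explored all 35 reachable states.
Reachable set includes: (0,0), (0,1), (0,2), (0,3), (0,4), (0,5), (0,6), (0,7), (0,8), (0,9), (0,10), (0,11) ...
Target (A=3, B=6) not in reachable set → no.

Answer: no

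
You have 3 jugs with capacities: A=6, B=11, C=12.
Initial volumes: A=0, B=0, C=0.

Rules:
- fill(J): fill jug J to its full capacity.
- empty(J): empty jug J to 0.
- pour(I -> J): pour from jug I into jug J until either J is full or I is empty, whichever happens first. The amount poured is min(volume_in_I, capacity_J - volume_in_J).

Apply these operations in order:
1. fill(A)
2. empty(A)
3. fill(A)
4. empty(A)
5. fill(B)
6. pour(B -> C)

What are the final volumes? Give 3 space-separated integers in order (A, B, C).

Answer: 0 0 11

Derivation:
Step 1: fill(A) -> (A=6 B=0 C=0)
Step 2: empty(A) -> (A=0 B=0 C=0)
Step 3: fill(A) -> (A=6 B=0 C=0)
Step 4: empty(A) -> (A=0 B=0 C=0)
Step 5: fill(B) -> (A=0 B=11 C=0)
Step 6: pour(B -> C) -> (A=0 B=0 C=11)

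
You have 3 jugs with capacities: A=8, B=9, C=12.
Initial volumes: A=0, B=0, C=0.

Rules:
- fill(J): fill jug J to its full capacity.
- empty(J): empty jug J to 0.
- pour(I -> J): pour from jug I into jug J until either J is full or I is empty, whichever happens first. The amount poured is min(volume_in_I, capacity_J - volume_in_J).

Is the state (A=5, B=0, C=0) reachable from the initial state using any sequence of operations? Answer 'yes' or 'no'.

BFS from (A=0, B=0, C=0):
  1. fill(A) -> (A=8 B=0 C=0)
  2. fill(B) -> (A=8 B=9 C=0)
  3. pour(B -> C) -> (A=8 B=0 C=9)
  4. pour(A -> C) -> (A=5 B=0 C=12)
  5. empty(C) -> (A=5 B=0 C=0)
Target reached → yes.

Answer: yes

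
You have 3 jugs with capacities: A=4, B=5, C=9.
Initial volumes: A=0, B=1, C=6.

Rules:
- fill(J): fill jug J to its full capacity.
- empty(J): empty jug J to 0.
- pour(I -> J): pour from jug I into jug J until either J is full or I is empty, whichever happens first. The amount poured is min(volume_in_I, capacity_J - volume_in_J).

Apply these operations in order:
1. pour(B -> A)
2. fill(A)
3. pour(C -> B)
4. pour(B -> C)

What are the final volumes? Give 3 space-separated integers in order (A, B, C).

Answer: 4 0 6

Derivation:
Step 1: pour(B -> A) -> (A=1 B=0 C=6)
Step 2: fill(A) -> (A=4 B=0 C=6)
Step 3: pour(C -> B) -> (A=4 B=5 C=1)
Step 4: pour(B -> C) -> (A=4 B=0 C=6)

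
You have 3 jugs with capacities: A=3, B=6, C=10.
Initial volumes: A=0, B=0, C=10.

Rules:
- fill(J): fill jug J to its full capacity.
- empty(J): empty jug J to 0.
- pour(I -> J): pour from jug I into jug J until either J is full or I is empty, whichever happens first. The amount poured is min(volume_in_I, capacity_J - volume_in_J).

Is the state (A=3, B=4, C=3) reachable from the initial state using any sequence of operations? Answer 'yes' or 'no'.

BFS from (A=0, B=0, C=10):
  1. fill(A) -> (A=3 B=0 C=10)
  2. pour(C -> B) -> (A=3 B=6 C=4)
  3. empty(B) -> (A=3 B=0 C=4)
  4. pour(C -> B) -> (A=3 B=4 C=0)
  5. pour(A -> C) -> (A=0 B=4 C=3)
  6. fill(A) -> (A=3 B=4 C=3)
Target reached → yes.

Answer: yes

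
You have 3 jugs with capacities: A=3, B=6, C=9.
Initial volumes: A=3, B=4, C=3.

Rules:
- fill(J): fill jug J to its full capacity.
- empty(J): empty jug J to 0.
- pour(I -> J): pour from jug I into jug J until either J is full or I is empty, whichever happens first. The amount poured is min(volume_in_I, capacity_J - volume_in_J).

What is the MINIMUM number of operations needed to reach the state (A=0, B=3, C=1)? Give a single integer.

Answer: 3

Derivation:
BFS from (A=3, B=4, C=3). One shortest path:
  1. pour(C -> B) -> (A=3 B=6 C=1)
  2. empty(B) -> (A=3 B=0 C=1)
  3. pour(A -> B) -> (A=0 B=3 C=1)
Reached target in 3 moves.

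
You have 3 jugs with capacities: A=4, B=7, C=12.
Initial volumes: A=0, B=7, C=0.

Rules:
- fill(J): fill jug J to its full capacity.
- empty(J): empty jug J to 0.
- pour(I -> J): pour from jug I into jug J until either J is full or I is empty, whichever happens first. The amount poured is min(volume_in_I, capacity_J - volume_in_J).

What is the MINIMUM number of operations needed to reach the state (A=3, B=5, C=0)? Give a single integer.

BFS from (A=0, B=7, C=0). One shortest path:
  1. empty(B) -> (A=0 B=0 C=0)
  2. fill(C) -> (A=0 B=0 C=12)
  3. pour(C -> B) -> (A=0 B=7 C=5)
  4. pour(B -> A) -> (A=4 B=3 C=5)
  5. empty(A) -> (A=0 B=3 C=5)
  6. pour(B -> A) -> (A=3 B=0 C=5)
  7. pour(C -> B) -> (A=3 B=5 C=0)
Reached target in 7 moves.

Answer: 7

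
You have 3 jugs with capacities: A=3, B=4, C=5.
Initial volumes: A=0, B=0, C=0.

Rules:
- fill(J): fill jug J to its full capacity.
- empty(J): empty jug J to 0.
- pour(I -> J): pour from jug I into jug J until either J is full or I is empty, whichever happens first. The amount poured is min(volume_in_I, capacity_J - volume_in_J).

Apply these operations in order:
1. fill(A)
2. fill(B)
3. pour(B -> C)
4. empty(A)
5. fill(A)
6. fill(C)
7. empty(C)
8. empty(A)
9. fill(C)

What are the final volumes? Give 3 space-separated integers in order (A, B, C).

Step 1: fill(A) -> (A=3 B=0 C=0)
Step 2: fill(B) -> (A=3 B=4 C=0)
Step 3: pour(B -> C) -> (A=3 B=0 C=4)
Step 4: empty(A) -> (A=0 B=0 C=4)
Step 5: fill(A) -> (A=3 B=0 C=4)
Step 6: fill(C) -> (A=3 B=0 C=5)
Step 7: empty(C) -> (A=3 B=0 C=0)
Step 8: empty(A) -> (A=0 B=0 C=0)
Step 9: fill(C) -> (A=0 B=0 C=5)

Answer: 0 0 5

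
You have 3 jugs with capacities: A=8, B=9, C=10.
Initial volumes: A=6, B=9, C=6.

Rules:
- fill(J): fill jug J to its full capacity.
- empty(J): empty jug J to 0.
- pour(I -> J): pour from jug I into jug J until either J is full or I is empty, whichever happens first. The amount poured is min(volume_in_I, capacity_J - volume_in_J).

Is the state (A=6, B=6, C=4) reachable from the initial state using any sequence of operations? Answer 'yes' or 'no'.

Answer: no

Derivation:
BFS explored all 486 reachable states.
Reachable set includes: (0,0,0), (0,0,1), (0,0,2), (0,0,3), (0,0,4), (0,0,5), (0,0,6), (0,0,7), (0,0,8), (0,0,9), (0,0,10), (0,1,0) ...
Target (A=6, B=6, C=4) not in reachable set → no.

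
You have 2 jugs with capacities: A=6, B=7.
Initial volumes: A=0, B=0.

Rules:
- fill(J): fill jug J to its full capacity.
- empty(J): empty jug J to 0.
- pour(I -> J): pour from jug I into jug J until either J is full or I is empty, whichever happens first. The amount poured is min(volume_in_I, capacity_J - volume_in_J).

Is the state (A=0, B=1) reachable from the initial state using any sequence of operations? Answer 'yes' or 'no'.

Answer: yes

Derivation:
BFS from (A=0, B=0):
  1. fill(B) -> (A=0 B=7)
  2. pour(B -> A) -> (A=6 B=1)
  3. empty(A) -> (A=0 B=1)
Target reached → yes.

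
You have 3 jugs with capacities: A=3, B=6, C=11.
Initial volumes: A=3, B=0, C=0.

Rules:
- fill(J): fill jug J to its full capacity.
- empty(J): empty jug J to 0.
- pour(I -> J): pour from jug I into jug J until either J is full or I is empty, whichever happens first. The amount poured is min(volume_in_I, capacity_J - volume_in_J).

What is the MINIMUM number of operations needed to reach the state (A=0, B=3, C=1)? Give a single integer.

BFS from (A=3, B=0, C=0). One shortest path:
  1. fill(B) -> (A=3 B=6 C=0)
  2. pour(B -> C) -> (A=3 B=0 C=6)
  3. fill(B) -> (A=3 B=6 C=6)
  4. pour(B -> C) -> (A=3 B=1 C=11)
  5. empty(C) -> (A=3 B=1 C=0)
  6. pour(B -> C) -> (A=3 B=0 C=1)
  7. pour(A -> B) -> (A=0 B=3 C=1)
Reached target in 7 moves.

Answer: 7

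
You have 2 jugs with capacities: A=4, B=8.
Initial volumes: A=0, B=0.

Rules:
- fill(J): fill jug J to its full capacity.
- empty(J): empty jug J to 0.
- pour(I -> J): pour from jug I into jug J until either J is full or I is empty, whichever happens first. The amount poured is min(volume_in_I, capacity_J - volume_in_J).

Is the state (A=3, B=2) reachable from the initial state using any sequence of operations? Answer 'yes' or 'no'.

BFS explored all 6 reachable states.
Reachable set includes: (0,0), (0,4), (0,8), (4,0), (4,4), (4,8)
Target (A=3, B=2) not in reachable set → no.

Answer: no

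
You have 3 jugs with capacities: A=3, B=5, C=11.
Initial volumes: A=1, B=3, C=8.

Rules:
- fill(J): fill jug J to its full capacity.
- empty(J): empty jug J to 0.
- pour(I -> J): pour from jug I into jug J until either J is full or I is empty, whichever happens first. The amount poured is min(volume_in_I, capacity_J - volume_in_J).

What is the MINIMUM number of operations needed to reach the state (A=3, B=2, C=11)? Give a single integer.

Answer: 3

Derivation:
BFS from (A=1, B=3, C=8). One shortest path:
  1. fill(A) -> (A=3 B=3 C=8)
  2. fill(B) -> (A=3 B=5 C=8)
  3. pour(B -> C) -> (A=3 B=2 C=11)
Reached target in 3 moves.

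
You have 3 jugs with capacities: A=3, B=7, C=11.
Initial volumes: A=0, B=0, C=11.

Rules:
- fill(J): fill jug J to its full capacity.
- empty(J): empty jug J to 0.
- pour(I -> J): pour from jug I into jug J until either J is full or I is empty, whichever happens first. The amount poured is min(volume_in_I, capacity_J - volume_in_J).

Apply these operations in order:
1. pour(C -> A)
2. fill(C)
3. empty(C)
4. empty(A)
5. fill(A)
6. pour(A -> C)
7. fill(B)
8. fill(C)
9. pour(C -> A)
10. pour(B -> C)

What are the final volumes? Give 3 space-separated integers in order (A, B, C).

Step 1: pour(C -> A) -> (A=3 B=0 C=8)
Step 2: fill(C) -> (A=3 B=0 C=11)
Step 3: empty(C) -> (A=3 B=0 C=0)
Step 4: empty(A) -> (A=0 B=0 C=0)
Step 5: fill(A) -> (A=3 B=0 C=0)
Step 6: pour(A -> C) -> (A=0 B=0 C=3)
Step 7: fill(B) -> (A=0 B=7 C=3)
Step 8: fill(C) -> (A=0 B=7 C=11)
Step 9: pour(C -> A) -> (A=3 B=7 C=8)
Step 10: pour(B -> C) -> (A=3 B=4 C=11)

Answer: 3 4 11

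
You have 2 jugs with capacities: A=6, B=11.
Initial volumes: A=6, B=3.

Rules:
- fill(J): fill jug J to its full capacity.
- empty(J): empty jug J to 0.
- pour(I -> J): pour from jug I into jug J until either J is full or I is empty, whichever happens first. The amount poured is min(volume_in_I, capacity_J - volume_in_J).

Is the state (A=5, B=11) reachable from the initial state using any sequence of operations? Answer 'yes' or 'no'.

Answer: yes

Derivation:
BFS from (A=6, B=3):
  1. empty(A) -> (A=0 B=3)
  2. fill(B) -> (A=0 B=11)
  3. pour(B -> A) -> (A=6 B=5)
  4. empty(A) -> (A=0 B=5)
  5. pour(B -> A) -> (A=5 B=0)
  6. fill(B) -> (A=5 B=11)
Target reached → yes.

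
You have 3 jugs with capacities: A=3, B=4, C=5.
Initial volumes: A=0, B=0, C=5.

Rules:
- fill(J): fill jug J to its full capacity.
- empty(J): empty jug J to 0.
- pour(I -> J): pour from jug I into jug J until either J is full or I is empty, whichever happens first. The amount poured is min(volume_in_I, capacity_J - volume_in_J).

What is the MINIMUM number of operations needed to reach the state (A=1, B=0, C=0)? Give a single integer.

Answer: 3

Derivation:
BFS from (A=0, B=0, C=5). One shortest path:
  1. pour(C -> B) -> (A=0 B=4 C=1)
  2. empty(B) -> (A=0 B=0 C=1)
  3. pour(C -> A) -> (A=1 B=0 C=0)
Reached target in 3 moves.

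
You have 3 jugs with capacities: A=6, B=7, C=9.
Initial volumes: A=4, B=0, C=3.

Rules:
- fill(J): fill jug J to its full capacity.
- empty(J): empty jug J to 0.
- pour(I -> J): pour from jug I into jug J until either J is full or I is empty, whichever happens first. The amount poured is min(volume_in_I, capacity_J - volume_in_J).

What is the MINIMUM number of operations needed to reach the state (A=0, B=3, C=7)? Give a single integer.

BFS from (A=4, B=0, C=3). One shortest path:
  1. pour(C -> B) -> (A=4 B=3 C=0)
  2. fill(C) -> (A=4 B=3 C=9)
  3. pour(C -> A) -> (A=6 B=3 C=7)
  4. empty(A) -> (A=0 B=3 C=7)
Reached target in 4 moves.

Answer: 4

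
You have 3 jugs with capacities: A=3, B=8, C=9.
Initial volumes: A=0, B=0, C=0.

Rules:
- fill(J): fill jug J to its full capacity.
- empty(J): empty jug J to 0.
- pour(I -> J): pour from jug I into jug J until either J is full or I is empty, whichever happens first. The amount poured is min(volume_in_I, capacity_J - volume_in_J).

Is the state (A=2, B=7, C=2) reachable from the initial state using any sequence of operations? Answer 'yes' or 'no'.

Answer: no

Derivation:
BFS explored all 248 reachable states.
Reachable set includes: (0,0,0), (0,0,1), (0,0,2), (0,0,3), (0,0,4), (0,0,5), (0,0,6), (0,0,7), (0,0,8), (0,0,9), (0,1,0), (0,1,1) ...
Target (A=2, B=7, C=2) not in reachable set → no.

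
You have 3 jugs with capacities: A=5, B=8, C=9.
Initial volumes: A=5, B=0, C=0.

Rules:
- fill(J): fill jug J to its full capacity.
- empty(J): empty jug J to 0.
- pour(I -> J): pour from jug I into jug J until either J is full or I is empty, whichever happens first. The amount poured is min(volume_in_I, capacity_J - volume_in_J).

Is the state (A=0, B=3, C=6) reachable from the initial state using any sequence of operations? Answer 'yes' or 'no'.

BFS from (A=5, B=0, C=0):
  1. empty(A) -> (A=0 B=0 C=0)
  2. fill(C) -> (A=0 B=0 C=9)
  3. pour(C -> B) -> (A=0 B=8 C=1)
  4. pour(B -> A) -> (A=5 B=3 C=1)
  5. pour(A -> C) -> (A=0 B=3 C=6)
Target reached → yes.

Answer: yes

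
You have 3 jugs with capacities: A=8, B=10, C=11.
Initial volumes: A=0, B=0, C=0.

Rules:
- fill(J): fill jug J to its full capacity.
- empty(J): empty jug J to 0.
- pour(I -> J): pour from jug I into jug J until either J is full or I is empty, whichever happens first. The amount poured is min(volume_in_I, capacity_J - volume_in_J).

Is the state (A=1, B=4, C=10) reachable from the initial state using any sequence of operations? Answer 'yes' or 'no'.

BFS explored all 558 reachable states.
Reachable set includes: (0,0,0), (0,0,1), (0,0,2), (0,0,3), (0,0,4), (0,0,5), (0,0,6), (0,0,7), (0,0,8), (0,0,9), (0,0,10), (0,0,11) ...
Target (A=1, B=4, C=10) not in reachable set → no.

Answer: no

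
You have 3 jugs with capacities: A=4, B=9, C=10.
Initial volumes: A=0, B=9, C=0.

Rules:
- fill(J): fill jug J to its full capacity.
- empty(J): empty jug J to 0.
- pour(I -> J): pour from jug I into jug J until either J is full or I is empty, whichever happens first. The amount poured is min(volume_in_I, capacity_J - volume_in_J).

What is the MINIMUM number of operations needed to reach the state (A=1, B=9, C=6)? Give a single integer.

BFS from (A=0, B=9, C=0). One shortest path:
  1. empty(B) -> (A=0 B=0 C=0)
  2. fill(C) -> (A=0 B=0 C=10)
  3. pour(C -> A) -> (A=4 B=0 C=6)
  4. empty(A) -> (A=0 B=0 C=6)
  5. pour(C -> B) -> (A=0 B=6 C=0)
  6. fill(C) -> (A=0 B=6 C=10)
  7. pour(C -> A) -> (A=4 B=6 C=6)
  8. pour(A -> B) -> (A=1 B=9 C=6)
Reached target in 8 moves.

Answer: 8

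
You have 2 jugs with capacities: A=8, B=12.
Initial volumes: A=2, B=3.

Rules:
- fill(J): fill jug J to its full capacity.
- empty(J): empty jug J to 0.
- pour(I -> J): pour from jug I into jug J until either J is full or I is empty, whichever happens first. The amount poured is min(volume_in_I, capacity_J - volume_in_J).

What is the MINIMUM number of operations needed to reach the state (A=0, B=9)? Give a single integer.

BFS from (A=2, B=3). One shortest path:
  1. pour(B -> A) -> (A=5 B=0)
  2. fill(B) -> (A=5 B=12)
  3. pour(B -> A) -> (A=8 B=9)
  4. empty(A) -> (A=0 B=9)
Reached target in 4 moves.

Answer: 4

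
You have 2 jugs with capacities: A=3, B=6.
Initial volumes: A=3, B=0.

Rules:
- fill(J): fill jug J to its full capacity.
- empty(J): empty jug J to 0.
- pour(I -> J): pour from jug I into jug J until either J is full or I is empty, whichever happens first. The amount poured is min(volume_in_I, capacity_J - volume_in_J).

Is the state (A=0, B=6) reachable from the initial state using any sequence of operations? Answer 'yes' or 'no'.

Answer: yes

Derivation:
BFS from (A=3, B=0):
  1. empty(A) -> (A=0 B=0)
  2. fill(B) -> (A=0 B=6)
Target reached → yes.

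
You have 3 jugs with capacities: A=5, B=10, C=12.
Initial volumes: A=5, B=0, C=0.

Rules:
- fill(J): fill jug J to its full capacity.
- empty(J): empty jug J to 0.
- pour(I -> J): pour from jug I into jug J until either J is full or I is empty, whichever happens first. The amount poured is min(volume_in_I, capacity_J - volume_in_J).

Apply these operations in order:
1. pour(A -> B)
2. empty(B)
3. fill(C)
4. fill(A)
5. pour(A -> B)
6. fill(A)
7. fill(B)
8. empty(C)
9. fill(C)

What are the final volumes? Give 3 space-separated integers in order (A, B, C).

Answer: 5 10 12

Derivation:
Step 1: pour(A -> B) -> (A=0 B=5 C=0)
Step 2: empty(B) -> (A=0 B=0 C=0)
Step 3: fill(C) -> (A=0 B=0 C=12)
Step 4: fill(A) -> (A=5 B=0 C=12)
Step 5: pour(A -> B) -> (A=0 B=5 C=12)
Step 6: fill(A) -> (A=5 B=5 C=12)
Step 7: fill(B) -> (A=5 B=10 C=12)
Step 8: empty(C) -> (A=5 B=10 C=0)
Step 9: fill(C) -> (A=5 B=10 C=12)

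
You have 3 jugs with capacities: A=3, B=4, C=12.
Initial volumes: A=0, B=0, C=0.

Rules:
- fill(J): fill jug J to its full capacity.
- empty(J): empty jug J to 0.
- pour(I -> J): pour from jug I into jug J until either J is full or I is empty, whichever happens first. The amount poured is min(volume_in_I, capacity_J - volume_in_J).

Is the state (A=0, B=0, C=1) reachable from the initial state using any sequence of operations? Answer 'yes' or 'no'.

Answer: yes

Derivation:
BFS from (A=0, B=0, C=0):
  1. fill(B) -> (A=0 B=4 C=0)
  2. pour(B -> A) -> (A=3 B=1 C=0)
  3. empty(A) -> (A=0 B=1 C=0)
  4. pour(B -> C) -> (A=0 B=0 C=1)
Target reached → yes.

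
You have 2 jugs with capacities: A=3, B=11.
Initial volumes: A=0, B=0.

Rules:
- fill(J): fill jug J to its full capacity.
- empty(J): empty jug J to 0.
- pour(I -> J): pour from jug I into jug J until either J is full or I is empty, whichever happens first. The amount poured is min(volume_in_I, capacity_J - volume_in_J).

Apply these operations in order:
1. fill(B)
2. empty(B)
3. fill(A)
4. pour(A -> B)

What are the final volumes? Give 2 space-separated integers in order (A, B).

Step 1: fill(B) -> (A=0 B=11)
Step 2: empty(B) -> (A=0 B=0)
Step 3: fill(A) -> (A=3 B=0)
Step 4: pour(A -> B) -> (A=0 B=3)

Answer: 0 3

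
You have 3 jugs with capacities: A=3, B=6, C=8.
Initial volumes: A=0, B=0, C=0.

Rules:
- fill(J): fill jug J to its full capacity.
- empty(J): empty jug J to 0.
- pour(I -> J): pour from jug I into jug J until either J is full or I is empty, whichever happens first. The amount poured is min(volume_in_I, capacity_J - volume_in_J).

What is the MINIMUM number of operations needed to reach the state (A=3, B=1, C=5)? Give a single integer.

BFS from (A=0, B=0, C=0). One shortest path:
  1. fill(A) -> (A=3 B=0 C=0)
  2. fill(B) -> (A=3 B=6 C=0)
  3. pour(A -> C) -> (A=0 B=6 C=3)
  4. pour(B -> C) -> (A=0 B=1 C=8)
  5. pour(C -> A) -> (A=3 B=1 C=5)
Reached target in 5 moves.

Answer: 5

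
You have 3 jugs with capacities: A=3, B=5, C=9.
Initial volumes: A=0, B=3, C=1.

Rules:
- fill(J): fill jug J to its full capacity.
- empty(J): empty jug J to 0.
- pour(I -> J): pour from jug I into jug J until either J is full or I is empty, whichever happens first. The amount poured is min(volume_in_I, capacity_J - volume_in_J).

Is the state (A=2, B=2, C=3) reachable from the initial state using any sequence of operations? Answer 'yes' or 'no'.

BFS explored all 176 reachable states.
Reachable set includes: (0,0,0), (0,0,1), (0,0,2), (0,0,3), (0,0,4), (0,0,5), (0,0,6), (0,0,7), (0,0,8), (0,0,9), (0,1,0), (0,1,1) ...
Target (A=2, B=2, C=3) not in reachable set → no.

Answer: no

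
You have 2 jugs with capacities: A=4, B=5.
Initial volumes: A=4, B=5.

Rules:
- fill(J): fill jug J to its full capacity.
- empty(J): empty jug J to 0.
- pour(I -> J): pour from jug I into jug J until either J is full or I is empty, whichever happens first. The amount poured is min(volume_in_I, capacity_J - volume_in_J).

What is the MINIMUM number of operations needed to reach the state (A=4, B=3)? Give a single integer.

Answer: 7

Derivation:
BFS from (A=4, B=5). One shortest path:
  1. empty(B) -> (A=4 B=0)
  2. pour(A -> B) -> (A=0 B=4)
  3. fill(A) -> (A=4 B=4)
  4. pour(A -> B) -> (A=3 B=5)
  5. empty(B) -> (A=3 B=0)
  6. pour(A -> B) -> (A=0 B=3)
  7. fill(A) -> (A=4 B=3)
Reached target in 7 moves.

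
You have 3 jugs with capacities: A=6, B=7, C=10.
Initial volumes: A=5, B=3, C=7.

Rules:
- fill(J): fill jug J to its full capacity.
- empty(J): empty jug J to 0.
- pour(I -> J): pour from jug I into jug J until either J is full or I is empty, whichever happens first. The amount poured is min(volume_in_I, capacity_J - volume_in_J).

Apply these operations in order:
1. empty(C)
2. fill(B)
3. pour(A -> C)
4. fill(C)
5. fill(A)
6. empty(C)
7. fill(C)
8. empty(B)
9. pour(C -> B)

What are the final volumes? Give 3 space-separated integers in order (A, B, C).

Step 1: empty(C) -> (A=5 B=3 C=0)
Step 2: fill(B) -> (A=5 B=7 C=0)
Step 3: pour(A -> C) -> (A=0 B=7 C=5)
Step 4: fill(C) -> (A=0 B=7 C=10)
Step 5: fill(A) -> (A=6 B=7 C=10)
Step 6: empty(C) -> (A=6 B=7 C=0)
Step 7: fill(C) -> (A=6 B=7 C=10)
Step 8: empty(B) -> (A=6 B=0 C=10)
Step 9: pour(C -> B) -> (A=6 B=7 C=3)

Answer: 6 7 3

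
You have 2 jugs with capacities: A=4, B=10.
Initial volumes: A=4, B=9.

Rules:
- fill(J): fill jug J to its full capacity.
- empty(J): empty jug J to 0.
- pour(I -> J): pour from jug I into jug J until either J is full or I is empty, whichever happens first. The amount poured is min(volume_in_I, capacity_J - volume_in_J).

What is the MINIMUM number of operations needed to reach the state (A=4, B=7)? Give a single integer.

BFS from (A=4, B=9). One shortest path:
  1. pour(A -> B) -> (A=3 B=10)
  2. empty(B) -> (A=3 B=0)
  3. pour(A -> B) -> (A=0 B=3)
  4. fill(A) -> (A=4 B=3)
  5. pour(A -> B) -> (A=0 B=7)
  6. fill(A) -> (A=4 B=7)
Reached target in 6 moves.

Answer: 6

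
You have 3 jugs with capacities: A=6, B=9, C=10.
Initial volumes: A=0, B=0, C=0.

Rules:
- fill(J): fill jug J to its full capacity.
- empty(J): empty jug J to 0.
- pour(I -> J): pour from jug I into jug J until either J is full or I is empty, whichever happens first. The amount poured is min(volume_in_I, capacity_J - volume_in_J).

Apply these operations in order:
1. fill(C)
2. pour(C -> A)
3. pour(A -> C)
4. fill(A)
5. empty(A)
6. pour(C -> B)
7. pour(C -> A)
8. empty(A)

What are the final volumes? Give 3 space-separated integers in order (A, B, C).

Answer: 0 9 0

Derivation:
Step 1: fill(C) -> (A=0 B=0 C=10)
Step 2: pour(C -> A) -> (A=6 B=0 C=4)
Step 3: pour(A -> C) -> (A=0 B=0 C=10)
Step 4: fill(A) -> (A=6 B=0 C=10)
Step 5: empty(A) -> (A=0 B=0 C=10)
Step 6: pour(C -> B) -> (A=0 B=9 C=1)
Step 7: pour(C -> A) -> (A=1 B=9 C=0)
Step 8: empty(A) -> (A=0 B=9 C=0)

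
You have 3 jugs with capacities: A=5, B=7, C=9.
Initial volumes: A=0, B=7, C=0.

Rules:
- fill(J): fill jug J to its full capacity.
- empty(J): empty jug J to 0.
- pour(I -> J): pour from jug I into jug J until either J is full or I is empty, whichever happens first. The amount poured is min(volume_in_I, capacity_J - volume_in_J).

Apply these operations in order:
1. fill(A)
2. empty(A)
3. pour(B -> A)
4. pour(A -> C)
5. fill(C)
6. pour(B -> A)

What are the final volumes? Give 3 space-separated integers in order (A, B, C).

Step 1: fill(A) -> (A=5 B=7 C=0)
Step 2: empty(A) -> (A=0 B=7 C=0)
Step 3: pour(B -> A) -> (A=5 B=2 C=0)
Step 4: pour(A -> C) -> (A=0 B=2 C=5)
Step 5: fill(C) -> (A=0 B=2 C=9)
Step 6: pour(B -> A) -> (A=2 B=0 C=9)

Answer: 2 0 9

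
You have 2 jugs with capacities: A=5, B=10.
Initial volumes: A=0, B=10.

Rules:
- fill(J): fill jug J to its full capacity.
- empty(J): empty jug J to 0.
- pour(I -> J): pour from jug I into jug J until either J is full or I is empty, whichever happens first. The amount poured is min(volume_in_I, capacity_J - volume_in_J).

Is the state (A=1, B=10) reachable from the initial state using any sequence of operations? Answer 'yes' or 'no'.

Answer: no

Derivation:
BFS explored all 6 reachable states.
Reachable set includes: (0,0), (0,5), (0,10), (5,0), (5,5), (5,10)
Target (A=1, B=10) not in reachable set → no.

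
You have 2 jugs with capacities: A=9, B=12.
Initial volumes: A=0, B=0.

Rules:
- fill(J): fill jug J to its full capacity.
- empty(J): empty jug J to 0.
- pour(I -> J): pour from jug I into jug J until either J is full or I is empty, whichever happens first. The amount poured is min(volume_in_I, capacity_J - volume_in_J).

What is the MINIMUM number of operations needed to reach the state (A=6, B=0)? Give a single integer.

Answer: 5

Derivation:
BFS from (A=0, B=0). One shortest path:
  1. fill(A) -> (A=9 B=0)
  2. pour(A -> B) -> (A=0 B=9)
  3. fill(A) -> (A=9 B=9)
  4. pour(A -> B) -> (A=6 B=12)
  5. empty(B) -> (A=6 B=0)
Reached target in 5 moves.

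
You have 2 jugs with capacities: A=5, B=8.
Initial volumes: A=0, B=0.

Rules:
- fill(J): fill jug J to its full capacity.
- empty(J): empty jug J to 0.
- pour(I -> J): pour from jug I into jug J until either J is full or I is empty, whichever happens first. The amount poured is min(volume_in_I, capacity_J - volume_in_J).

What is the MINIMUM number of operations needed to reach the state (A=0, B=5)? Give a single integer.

Answer: 2

Derivation:
BFS from (A=0, B=0). One shortest path:
  1. fill(A) -> (A=5 B=0)
  2. pour(A -> B) -> (A=0 B=5)
Reached target in 2 moves.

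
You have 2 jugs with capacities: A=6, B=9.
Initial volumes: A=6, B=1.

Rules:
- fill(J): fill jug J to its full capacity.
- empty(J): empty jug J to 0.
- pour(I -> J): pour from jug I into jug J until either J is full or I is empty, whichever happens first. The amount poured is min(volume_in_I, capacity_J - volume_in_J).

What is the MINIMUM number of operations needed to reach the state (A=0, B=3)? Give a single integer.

BFS from (A=6, B=1). One shortest path:
  1. empty(A) -> (A=0 B=1)
  2. fill(B) -> (A=0 B=9)
  3. pour(B -> A) -> (A=6 B=3)
  4. empty(A) -> (A=0 B=3)
Reached target in 4 moves.

Answer: 4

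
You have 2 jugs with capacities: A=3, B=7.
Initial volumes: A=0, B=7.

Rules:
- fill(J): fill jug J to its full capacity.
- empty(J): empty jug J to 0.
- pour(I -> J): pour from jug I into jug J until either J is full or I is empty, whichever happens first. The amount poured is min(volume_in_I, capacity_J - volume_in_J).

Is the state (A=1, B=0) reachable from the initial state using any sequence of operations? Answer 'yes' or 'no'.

Answer: yes

Derivation:
BFS from (A=0, B=7):
  1. pour(B -> A) -> (A=3 B=4)
  2. empty(A) -> (A=0 B=4)
  3. pour(B -> A) -> (A=3 B=1)
  4. empty(A) -> (A=0 B=1)
  5. pour(B -> A) -> (A=1 B=0)
Target reached → yes.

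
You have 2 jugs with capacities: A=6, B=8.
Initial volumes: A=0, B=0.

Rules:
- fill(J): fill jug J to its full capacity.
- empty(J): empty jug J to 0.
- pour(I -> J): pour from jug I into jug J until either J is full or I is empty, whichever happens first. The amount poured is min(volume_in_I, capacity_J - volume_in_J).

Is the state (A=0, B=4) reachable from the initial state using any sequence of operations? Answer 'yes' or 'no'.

BFS from (A=0, B=0):
  1. fill(A) -> (A=6 B=0)
  2. pour(A -> B) -> (A=0 B=6)
  3. fill(A) -> (A=6 B=6)
  4. pour(A -> B) -> (A=4 B=8)
  5. empty(B) -> (A=4 B=0)
  6. pour(A -> B) -> (A=0 B=4)
Target reached → yes.

Answer: yes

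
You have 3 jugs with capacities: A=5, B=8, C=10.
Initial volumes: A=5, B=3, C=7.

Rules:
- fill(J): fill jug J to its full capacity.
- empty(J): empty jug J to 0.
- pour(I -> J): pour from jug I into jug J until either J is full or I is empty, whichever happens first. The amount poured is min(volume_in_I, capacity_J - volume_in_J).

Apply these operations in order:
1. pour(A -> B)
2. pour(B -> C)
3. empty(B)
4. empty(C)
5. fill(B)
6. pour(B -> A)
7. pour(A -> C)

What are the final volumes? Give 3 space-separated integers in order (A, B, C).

Step 1: pour(A -> B) -> (A=0 B=8 C=7)
Step 2: pour(B -> C) -> (A=0 B=5 C=10)
Step 3: empty(B) -> (A=0 B=0 C=10)
Step 4: empty(C) -> (A=0 B=0 C=0)
Step 5: fill(B) -> (A=0 B=8 C=0)
Step 6: pour(B -> A) -> (A=5 B=3 C=0)
Step 7: pour(A -> C) -> (A=0 B=3 C=5)

Answer: 0 3 5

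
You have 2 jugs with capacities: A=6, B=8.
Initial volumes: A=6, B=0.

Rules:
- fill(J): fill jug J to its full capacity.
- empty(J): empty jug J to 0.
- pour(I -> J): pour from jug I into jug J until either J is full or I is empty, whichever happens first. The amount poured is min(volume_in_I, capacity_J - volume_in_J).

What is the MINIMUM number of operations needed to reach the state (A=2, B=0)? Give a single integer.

BFS from (A=6, B=0). One shortest path:
  1. empty(A) -> (A=0 B=0)
  2. fill(B) -> (A=0 B=8)
  3. pour(B -> A) -> (A=6 B=2)
  4. empty(A) -> (A=0 B=2)
  5. pour(B -> A) -> (A=2 B=0)
Reached target in 5 moves.

Answer: 5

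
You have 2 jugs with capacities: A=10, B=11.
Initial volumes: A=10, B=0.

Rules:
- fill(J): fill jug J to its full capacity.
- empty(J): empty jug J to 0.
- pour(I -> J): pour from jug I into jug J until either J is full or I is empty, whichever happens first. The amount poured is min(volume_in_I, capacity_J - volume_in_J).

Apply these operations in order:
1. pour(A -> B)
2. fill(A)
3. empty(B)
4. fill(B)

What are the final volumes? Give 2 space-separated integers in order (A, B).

Step 1: pour(A -> B) -> (A=0 B=10)
Step 2: fill(A) -> (A=10 B=10)
Step 3: empty(B) -> (A=10 B=0)
Step 4: fill(B) -> (A=10 B=11)

Answer: 10 11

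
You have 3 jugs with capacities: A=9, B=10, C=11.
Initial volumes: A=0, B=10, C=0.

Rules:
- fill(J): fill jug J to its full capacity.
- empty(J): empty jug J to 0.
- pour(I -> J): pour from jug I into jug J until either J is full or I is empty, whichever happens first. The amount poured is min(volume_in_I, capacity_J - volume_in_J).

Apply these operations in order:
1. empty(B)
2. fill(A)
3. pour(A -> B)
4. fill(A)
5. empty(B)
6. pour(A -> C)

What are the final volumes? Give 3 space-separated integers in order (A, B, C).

Answer: 0 0 9

Derivation:
Step 1: empty(B) -> (A=0 B=0 C=0)
Step 2: fill(A) -> (A=9 B=0 C=0)
Step 3: pour(A -> B) -> (A=0 B=9 C=0)
Step 4: fill(A) -> (A=9 B=9 C=0)
Step 5: empty(B) -> (A=9 B=0 C=0)
Step 6: pour(A -> C) -> (A=0 B=0 C=9)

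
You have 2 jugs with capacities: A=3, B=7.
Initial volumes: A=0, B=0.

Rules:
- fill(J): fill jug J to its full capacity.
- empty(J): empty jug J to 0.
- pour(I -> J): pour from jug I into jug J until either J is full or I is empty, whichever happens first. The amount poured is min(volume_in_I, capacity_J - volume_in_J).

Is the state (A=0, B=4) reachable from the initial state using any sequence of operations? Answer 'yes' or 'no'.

Answer: yes

Derivation:
BFS from (A=0, B=0):
  1. fill(B) -> (A=0 B=7)
  2. pour(B -> A) -> (A=3 B=4)
  3. empty(A) -> (A=0 B=4)
Target reached → yes.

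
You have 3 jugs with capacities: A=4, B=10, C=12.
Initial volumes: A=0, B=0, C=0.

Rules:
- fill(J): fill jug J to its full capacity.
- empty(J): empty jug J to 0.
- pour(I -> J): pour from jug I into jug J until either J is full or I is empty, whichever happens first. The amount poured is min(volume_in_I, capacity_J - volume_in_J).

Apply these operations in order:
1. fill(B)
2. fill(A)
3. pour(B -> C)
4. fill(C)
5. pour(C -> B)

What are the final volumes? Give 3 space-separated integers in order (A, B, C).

Answer: 4 10 2

Derivation:
Step 1: fill(B) -> (A=0 B=10 C=0)
Step 2: fill(A) -> (A=4 B=10 C=0)
Step 3: pour(B -> C) -> (A=4 B=0 C=10)
Step 4: fill(C) -> (A=4 B=0 C=12)
Step 5: pour(C -> B) -> (A=4 B=10 C=2)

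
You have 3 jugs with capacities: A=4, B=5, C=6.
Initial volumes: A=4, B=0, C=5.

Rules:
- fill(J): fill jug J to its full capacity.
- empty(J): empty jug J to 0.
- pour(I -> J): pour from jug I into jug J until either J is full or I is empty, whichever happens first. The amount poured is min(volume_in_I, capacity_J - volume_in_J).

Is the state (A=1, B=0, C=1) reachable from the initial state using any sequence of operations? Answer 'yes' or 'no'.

BFS from (A=4, B=0, C=5):
  1. empty(A) -> (A=0 B=0 C=5)
  2. fill(C) -> (A=0 B=0 C=6)
  3. pour(C -> B) -> (A=0 B=5 C=1)
  4. pour(B -> A) -> (A=4 B=1 C=1)
  5. empty(A) -> (A=0 B=1 C=1)
  6. pour(B -> A) -> (A=1 B=0 C=1)
Target reached → yes.

Answer: yes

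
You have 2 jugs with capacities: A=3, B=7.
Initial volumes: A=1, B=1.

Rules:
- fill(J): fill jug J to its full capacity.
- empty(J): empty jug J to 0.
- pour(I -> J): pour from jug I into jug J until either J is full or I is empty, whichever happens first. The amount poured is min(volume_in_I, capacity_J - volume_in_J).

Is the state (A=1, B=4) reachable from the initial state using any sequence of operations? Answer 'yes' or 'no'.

BFS explored all 21 reachable states.
Reachable set includes: (0,0), (0,1), (0,2), (0,3), (0,4), (0,5), (0,6), (0,7), (1,0), (1,1), (1,7), (2,0) ...
Target (A=1, B=4) not in reachable set → no.

Answer: no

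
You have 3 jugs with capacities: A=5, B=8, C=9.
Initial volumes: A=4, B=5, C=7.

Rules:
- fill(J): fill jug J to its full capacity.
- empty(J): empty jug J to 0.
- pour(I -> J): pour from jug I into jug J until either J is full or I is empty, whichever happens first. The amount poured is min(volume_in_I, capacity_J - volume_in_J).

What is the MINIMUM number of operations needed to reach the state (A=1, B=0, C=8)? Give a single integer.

BFS from (A=4, B=5, C=7). One shortest path:
  1. empty(C) -> (A=4 B=5 C=0)
  2. pour(A -> B) -> (A=1 B=8 C=0)
  3. pour(B -> C) -> (A=1 B=0 C=8)
Reached target in 3 moves.

Answer: 3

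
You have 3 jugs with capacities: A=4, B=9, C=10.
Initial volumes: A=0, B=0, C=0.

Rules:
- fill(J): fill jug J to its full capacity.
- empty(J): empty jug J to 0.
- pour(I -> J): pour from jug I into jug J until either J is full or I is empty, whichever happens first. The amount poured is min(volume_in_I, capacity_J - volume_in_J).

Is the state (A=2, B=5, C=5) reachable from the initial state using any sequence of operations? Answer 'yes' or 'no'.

Answer: no

Derivation:
BFS explored all 334 reachable states.
Reachable set includes: (0,0,0), (0,0,1), (0,0,2), (0,0,3), (0,0,4), (0,0,5), (0,0,6), (0,0,7), (0,0,8), (0,0,9), (0,0,10), (0,1,0) ...
Target (A=2, B=5, C=5) not in reachable set → no.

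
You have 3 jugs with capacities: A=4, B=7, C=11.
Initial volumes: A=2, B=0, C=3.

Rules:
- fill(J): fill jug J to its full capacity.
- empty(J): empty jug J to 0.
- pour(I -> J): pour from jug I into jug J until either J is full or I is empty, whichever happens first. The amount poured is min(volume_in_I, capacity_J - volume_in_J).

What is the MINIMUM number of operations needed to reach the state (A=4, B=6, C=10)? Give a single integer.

Answer: 6

Derivation:
BFS from (A=2, B=0, C=3). One shortest path:
  1. fill(B) -> (A=2 B=7 C=3)
  2. pour(B -> C) -> (A=2 B=0 C=10)
  3. pour(A -> B) -> (A=0 B=2 C=10)
  4. fill(A) -> (A=4 B=2 C=10)
  5. pour(A -> B) -> (A=0 B=6 C=10)
  6. fill(A) -> (A=4 B=6 C=10)
Reached target in 6 moves.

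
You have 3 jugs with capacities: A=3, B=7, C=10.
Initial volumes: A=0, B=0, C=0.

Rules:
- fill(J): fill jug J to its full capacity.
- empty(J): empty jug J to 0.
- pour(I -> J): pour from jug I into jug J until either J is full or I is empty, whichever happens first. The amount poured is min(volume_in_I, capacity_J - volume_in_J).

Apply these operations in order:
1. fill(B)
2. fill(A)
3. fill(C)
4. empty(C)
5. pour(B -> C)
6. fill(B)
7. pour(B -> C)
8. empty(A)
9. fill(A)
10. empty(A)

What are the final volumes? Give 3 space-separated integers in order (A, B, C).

Answer: 0 4 10

Derivation:
Step 1: fill(B) -> (A=0 B=7 C=0)
Step 2: fill(A) -> (A=3 B=7 C=0)
Step 3: fill(C) -> (A=3 B=7 C=10)
Step 4: empty(C) -> (A=3 B=7 C=0)
Step 5: pour(B -> C) -> (A=3 B=0 C=7)
Step 6: fill(B) -> (A=3 B=7 C=7)
Step 7: pour(B -> C) -> (A=3 B=4 C=10)
Step 8: empty(A) -> (A=0 B=4 C=10)
Step 9: fill(A) -> (A=3 B=4 C=10)
Step 10: empty(A) -> (A=0 B=4 C=10)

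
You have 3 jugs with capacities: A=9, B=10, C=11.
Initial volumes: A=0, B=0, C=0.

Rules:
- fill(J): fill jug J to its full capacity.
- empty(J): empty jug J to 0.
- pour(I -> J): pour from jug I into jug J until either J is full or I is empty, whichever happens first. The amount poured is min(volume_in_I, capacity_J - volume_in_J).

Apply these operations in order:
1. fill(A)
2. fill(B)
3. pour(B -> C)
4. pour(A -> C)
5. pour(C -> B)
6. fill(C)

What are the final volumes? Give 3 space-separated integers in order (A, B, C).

Step 1: fill(A) -> (A=9 B=0 C=0)
Step 2: fill(B) -> (A=9 B=10 C=0)
Step 3: pour(B -> C) -> (A=9 B=0 C=10)
Step 4: pour(A -> C) -> (A=8 B=0 C=11)
Step 5: pour(C -> B) -> (A=8 B=10 C=1)
Step 6: fill(C) -> (A=8 B=10 C=11)

Answer: 8 10 11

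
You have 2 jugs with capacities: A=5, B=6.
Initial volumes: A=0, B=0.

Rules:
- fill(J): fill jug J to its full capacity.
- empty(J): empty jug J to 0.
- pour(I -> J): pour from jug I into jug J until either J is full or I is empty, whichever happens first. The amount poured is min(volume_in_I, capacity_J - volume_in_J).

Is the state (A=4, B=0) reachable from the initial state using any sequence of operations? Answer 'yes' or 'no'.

BFS from (A=0, B=0):
  1. fill(A) -> (A=5 B=0)
  2. pour(A -> B) -> (A=0 B=5)
  3. fill(A) -> (A=5 B=5)
  4. pour(A -> B) -> (A=4 B=6)
  5. empty(B) -> (A=4 B=0)
Target reached → yes.

Answer: yes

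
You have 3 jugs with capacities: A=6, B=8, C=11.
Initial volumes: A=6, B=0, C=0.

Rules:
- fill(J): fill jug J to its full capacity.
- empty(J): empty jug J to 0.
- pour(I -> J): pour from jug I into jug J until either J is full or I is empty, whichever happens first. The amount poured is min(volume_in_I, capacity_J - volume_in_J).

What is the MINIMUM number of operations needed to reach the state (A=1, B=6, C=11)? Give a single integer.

Answer: 5

Derivation:
BFS from (A=6, B=0, C=0). One shortest path:
  1. pour(A -> B) -> (A=0 B=6 C=0)
  2. fill(A) -> (A=6 B=6 C=0)
  3. pour(A -> C) -> (A=0 B=6 C=6)
  4. fill(A) -> (A=6 B=6 C=6)
  5. pour(A -> C) -> (A=1 B=6 C=11)
Reached target in 5 moves.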